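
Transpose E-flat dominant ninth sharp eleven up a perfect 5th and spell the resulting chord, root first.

B-flat  D  F  A-flat  C  E

Transposed root: E-flat → B-flat (perfect 5th up). So we spell B-flat dominant ninth sharp eleven:
Root: B-flat
Major 3rd (3rd): D
Perfect 5th (5th): F
Minor 7th (7th): A-flat
Major 9th (9th): C
Augmented 11th (11th): E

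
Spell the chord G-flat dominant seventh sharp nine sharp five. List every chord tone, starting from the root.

Gb Bb D Fb A

Root Gb, quality dominant seventh sharp nine sharp five:
root → Gb
3rd (major 3rd) → Bb
5th (augmented 5th) → D
7th (minor 7th) → Fb
9th (augmented 9th) → A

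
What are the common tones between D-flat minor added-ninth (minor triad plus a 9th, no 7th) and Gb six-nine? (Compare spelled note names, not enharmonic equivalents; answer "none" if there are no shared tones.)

D-flat  A-flat  E-flat

D-flat minor added-ninth: D-flat F-flat A-flat E-flat
Gb six-nine: G-flat B-flat D-flat E-flat A-flat
Common to both → D-flat, A-flat, E-flat.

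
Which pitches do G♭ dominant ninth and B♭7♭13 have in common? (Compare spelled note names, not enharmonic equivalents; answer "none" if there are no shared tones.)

Gb, Bb, Ab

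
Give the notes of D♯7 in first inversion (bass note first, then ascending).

F##  A#  C#  D#

D♯7 = D#–F##–A#–C#; first inversion → third (F##) lowest.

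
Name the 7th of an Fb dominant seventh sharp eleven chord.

Root of Fb dominant seventh sharp eleven = F-flat. The 7th is a minor 7th: F-flat up a minor 7th → E-double-flat.

E-double-flat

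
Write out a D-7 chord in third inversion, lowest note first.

C – D – F – A

In root position, D-7 is D–F–A–C.
Third inversion puts the seventh (C) in the bass.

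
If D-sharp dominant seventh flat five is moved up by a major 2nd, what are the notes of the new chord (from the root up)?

E#  G##  B  D#

Transposed root: D# → E# (major 2nd up). So we spell E# dominant seventh flat five:
E# — root
G## — major 3rd
B — diminished 5th
D# — minor 7th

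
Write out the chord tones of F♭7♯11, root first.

Fb  Ab  Cb  Ebb  Bb

Root Fb, quality dominant seventh sharp eleven:
- root: Fb
- major 3rd: Ab
- perfect 5th: Cb
- minor 7th: Ebb
- augmented 11th: Bb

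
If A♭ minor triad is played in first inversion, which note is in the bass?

Cb

A♭ minor triad = Ab–Cb–Eb. First inversion → third in the bass = Cb.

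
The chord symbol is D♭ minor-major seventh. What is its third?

Fb

Root of D♭ minor-major seventh = Db. The 3rd is a minor 3rd: Db up a minor 3rd → Fb.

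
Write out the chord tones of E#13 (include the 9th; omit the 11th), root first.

E# – G## – B# – D# – F## – C##

E#13 is a dominant thirteenth built on E#.
Root: E#
Major 3rd (3rd): G##
Perfect 5th (5th): B#
Minor 7th (7th): D#
Major 9th (9th): F##
Major 13th (13th): C##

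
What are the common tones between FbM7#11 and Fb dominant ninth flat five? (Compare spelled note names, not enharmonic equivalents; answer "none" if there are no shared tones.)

FbM7#11: Fb Ab Cb Eb Bb
Fb dominant ninth flat five: Fb Ab Cbb Ebb Gb
Common to both → Fb, Ab.

Fb, Ab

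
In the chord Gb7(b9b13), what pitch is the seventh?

F♭

Root of Gb7(b9b13) = G♭. The 7th is a minor 7th: G♭ up a minor 7th → F♭.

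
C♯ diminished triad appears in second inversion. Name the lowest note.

G

C♯ diminished triad = C-sharp–E–G. Second inversion → fifth in the bass = G.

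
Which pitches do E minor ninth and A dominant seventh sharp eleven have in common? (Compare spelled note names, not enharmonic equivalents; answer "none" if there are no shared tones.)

E  G

E minor ninth = E, G, B, D, F-sharp.
A dominant seventh sharp eleven = A, C-sharp, E, G, D-sharp.
Shared: E, G.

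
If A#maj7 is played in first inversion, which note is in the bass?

A#maj7 = A#–C##–E#–G##. First inversion → third in the bass = C##.

C##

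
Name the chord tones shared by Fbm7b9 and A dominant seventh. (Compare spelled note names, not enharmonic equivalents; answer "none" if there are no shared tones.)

none

Fbm7b9 = Fb, Abb, Cb, Ebb, Gbb.
A dominant seventh = A, C#, E, G.
Shared: none.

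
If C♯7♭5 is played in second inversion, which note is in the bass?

G

C♯7♭5 = C#–E#–G–B. Second inversion → fifth in the bass = G.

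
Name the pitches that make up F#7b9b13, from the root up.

F#7b9b13: dominant seventh flat nine flat thirteen on F♯.
- root: F♯
- major 3rd: A♯
- perfect 5th: C♯
- minor 7th: E
- minor 9th: G
- minor 13th: D

F♯, A♯, C♯, E, G, D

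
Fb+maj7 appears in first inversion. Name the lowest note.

A♭

Fb+maj7 = F♭–A♭–C–E♭. First inversion → third in the bass = A♭.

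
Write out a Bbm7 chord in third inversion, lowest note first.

Ab  Bb  Db  F

Bbm7 = Bb–Db–F–Ab; third inversion → seventh (Ab) lowest.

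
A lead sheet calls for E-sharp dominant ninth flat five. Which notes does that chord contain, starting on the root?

Root E#, quality dominant ninth flat five:
Root: E#
Major 3rd (3rd): G##
Diminished 5th (5th): B
Minor 7th (7th): D#
Major 9th (9th): F##

E#, G##, B, D#, F##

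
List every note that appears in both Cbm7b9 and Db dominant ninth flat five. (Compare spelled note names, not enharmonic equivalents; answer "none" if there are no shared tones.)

Cb

Cbm7b9: Cb Ebb Gb Bbb Dbb
Db dominant ninth flat five: Db F Abb Cb Eb
Common to both → Cb.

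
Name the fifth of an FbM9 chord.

Cb

FbM9 is built on Fb; its 5th is a perfect 5th above the root.
A fifth above F uses the letter C, and the perfect 5th above Fb is Cb.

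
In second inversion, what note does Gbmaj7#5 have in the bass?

D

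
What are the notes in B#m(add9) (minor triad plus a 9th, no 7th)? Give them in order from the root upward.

B#m(add9): minor added-ninth on B#.
- root: B#
- minor 3rd: D#
- perfect 5th: F##
- major 9th: C##

B#, D#, F##, C##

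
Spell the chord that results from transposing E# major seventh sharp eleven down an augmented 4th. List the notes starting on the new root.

B D-sharp F-sharp A-sharp E-sharp

Transposed root: E-sharp → B (augmented 4th down). So we spell B major seventh sharp eleven:
root → B
3rd (major 3rd) → D-sharp
5th (perfect 5th) → F-sharp
7th (major 7th) → A-sharp
11th (augmented 11th) → E-sharp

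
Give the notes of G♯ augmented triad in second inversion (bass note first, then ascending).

In root position, G♯ augmented triad is G#–B#–D##.
Second inversion puts the fifth (D##) in the bass.

D##, G#, B#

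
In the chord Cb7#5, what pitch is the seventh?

Bbb

Root of Cb7#5 = Cb. The 7th is a minor 7th: Cb up a minor 7th → Bbb.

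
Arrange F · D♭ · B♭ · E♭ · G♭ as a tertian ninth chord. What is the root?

E♭

Stacking in thirds gives E♭ – G♭ – B♭ – D♭ – F, so E♭ is the root — E♭ minor ninth.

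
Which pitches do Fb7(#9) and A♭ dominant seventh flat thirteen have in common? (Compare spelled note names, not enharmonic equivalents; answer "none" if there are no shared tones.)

F♭  A♭

Fb7(#9): F♭ A♭ C♭ E𝄫 G
A♭ dominant seventh flat thirteen: A♭ C E♭ G♭ F♭
Common to both → F♭, A♭.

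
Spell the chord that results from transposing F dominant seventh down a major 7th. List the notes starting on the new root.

F down a major 7th → G-flat. New chord: G-flat dominant seventh.
- root: G-flat
- major 3rd: B-flat
- perfect 5th: D-flat
- minor 7th: F-flat

G-flat, B-flat, D-flat, F-flat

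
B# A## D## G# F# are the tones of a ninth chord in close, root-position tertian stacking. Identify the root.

G#

Stacking in thirds gives G# – B# – D## – F# – A##, so G# is the root — G# dominant seventh sharp nine sharp five.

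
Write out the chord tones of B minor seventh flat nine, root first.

Root B, quality minor seventh flat nine:
B — root
D — minor 3rd
F# — perfect 5th
A — minor 7th
C — minor 9th

B D F# A C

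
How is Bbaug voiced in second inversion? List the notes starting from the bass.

In root position, Bbaug is B♭–D–F♯.
Second inversion puts the fifth (F♯) in the bass.

F♯, B♭, D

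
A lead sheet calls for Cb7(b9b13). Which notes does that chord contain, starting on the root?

Cb Eb Gb Bbb Dbb Abb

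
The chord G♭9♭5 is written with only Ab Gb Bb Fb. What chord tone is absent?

Dbb

The full G♭9♭5 chord is Gb, Bb, Dbb, Fb, Ab.
Comparing with the voicing, the diminished 5th (5th) — Dbb — is absent.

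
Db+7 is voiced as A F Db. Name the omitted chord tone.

The full Db+7 chord is Db, F, A, Cb.
Comparing with the voicing, the minor 7th (7th) — Cb — is absent.

Cb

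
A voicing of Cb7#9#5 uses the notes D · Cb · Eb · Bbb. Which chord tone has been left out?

G

The full Cb7#9#5 chord is Cb, Eb, G, Bbb, D.
Comparing with the voicing, the augmented 5th (5th) — G — is absent.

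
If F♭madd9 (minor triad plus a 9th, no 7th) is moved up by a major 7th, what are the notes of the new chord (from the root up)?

A major 7th up from Fb is Eb, so the new chord is Eb minor added-ninth.
Eb — root
Gb — minor 3rd
Bb — perfect 5th
F — major 9th

Eb  Gb  Bb  F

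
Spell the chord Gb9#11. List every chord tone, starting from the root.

Gb Bb Db Fb Ab C

Gb9#11: dominant ninth sharp eleven on Gb.
root → Gb
3rd (major 3rd) → Bb
5th (perfect 5th) → Db
7th (minor 7th) → Fb
9th (major 9th) → Ab
11th (augmented 11th) → C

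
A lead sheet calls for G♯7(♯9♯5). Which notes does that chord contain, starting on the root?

G♯7(♯9♯5): dominant seventh sharp nine sharp five on G#.
Root: G#
Major 3rd (3rd): B#
Augmented 5th (5th): D##
Minor 7th (7th): F#
Augmented 9th (9th): A##

G# – B# – D## – F# – A##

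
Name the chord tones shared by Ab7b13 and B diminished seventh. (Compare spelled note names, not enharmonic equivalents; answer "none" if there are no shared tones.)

Ab7b13 = A♭, C, E♭, G♭, F♭.
B diminished seventh = B, D, F, A♭.
Shared: A♭.

A♭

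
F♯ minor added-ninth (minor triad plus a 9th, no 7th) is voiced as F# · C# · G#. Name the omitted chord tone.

A

F♯ minor added-ninth = F#, A, C#, G#. The voicing lacks the 3rd (minor 3rd), A.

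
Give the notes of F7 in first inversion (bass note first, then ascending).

A  C  Eb  F

In root position, F7 is F–A–C–Eb.
First inversion puts the third (A) in the bass.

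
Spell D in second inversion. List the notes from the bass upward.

D = D–F♯–A; second inversion → fifth (A) lowest.

A, D, F♯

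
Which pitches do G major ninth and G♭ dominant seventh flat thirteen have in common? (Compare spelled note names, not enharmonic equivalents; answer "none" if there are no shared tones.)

G major ninth = G, B, D, F-sharp, A.
G♭ dominant seventh flat thirteen = G-flat, B-flat, D-flat, F-flat, E-double-flat.
Shared: none.

none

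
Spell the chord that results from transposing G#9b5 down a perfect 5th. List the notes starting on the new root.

C♯ – E♯ – G – B – D♯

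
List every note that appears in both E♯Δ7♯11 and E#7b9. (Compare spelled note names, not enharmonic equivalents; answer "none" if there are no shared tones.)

E♯Δ7♯11: E# G## B# D## A##
E#7b9: E# G## B# D# F#
Common to both → E#, G##, B#.

E# G## B#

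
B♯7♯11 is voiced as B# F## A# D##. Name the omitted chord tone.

E##

B♯7♯11 = B#, D##, F##, A#, E##. The voicing lacks the 11th (augmented 11th), E##.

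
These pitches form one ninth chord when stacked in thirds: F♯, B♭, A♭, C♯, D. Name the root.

Stacking in thirds gives B♭ – D – F♯ – A♭ – C♯, so B♭ is the root — B♭ dominant seventh sharp nine sharp five.

B♭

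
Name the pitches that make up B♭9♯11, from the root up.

B♭ – D – F – A♭ – C – E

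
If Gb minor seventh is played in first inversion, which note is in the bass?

Gb minor seventh in root position is G-flat–B-double-flat–D-flat–F-flat.
First inversion places the third in the bass, which is B-double-flat.

B-double-flat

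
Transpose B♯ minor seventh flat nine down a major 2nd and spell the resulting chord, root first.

A# – C# – E# – G# – B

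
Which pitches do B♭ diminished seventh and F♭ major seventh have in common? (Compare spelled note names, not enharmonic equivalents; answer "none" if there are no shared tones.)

B♭ diminished seventh = B-flat, D-flat, F-flat, A-double-flat.
F♭ major seventh = F-flat, A-flat, C-flat, E-flat.
Shared: F-flat.

F-flat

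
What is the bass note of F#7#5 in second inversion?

F#7#5 in root position is F#–A#–C##–E.
Second inversion places the fifth in the bass, which is C##.

C##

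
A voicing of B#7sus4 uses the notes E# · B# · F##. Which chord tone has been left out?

A#

The full B#7sus4 chord is B#, E#, F##, A#.
Comparing with the voicing, the minor 7th (7th) — A# — is absent.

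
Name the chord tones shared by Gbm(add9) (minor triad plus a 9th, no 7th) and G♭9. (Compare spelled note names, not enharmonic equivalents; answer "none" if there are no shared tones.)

Gb – Db – Ab

Gbm(add9) = Gb, Bbb, Db, Ab.
G♭9 = Gb, Bb, Db, Fb, Ab.
Shared: Gb, Db, Ab.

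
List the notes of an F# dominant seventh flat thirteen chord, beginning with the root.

F-sharp – A-sharp – C-sharp – E – D

F# dominant seventh flat thirteen is a dominant seventh flat thirteen built on F-sharp.
F-sharp — root
A-sharp — major 3rd
C-sharp — perfect 5th
E — minor 7th
D — minor 13th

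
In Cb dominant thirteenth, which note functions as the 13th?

A-flat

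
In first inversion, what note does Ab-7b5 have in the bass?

Cb

Ab-7b5 in root position is Ab–Cb–Ebb–Gb.
First inversion places the third in the bass, which is Cb.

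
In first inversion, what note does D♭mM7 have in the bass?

Fb

D♭mM7 in root position is Db–Fb–Ab–C.
First inversion places the third in the bass, which is Fb.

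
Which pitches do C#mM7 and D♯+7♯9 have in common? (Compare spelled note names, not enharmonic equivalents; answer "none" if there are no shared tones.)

C#mM7: C# E G# B#
D♯+7♯9: D# F## A## C# E##
Common to both → C#.

C#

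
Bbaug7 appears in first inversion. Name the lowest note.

D

Bbaug7 in root position is Bb–D–F#–Ab.
First inversion places the third in the bass, which is D.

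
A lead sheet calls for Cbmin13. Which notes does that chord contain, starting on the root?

Cbmin13 is a minor thirteenth built on Cb.
Cb — root
Ebb — minor 3rd
Gb — perfect 5th
Bbb — minor 7th
Db — major 9th
Fb — perfect 11th
Ab — major 13th

Cb Ebb Gb Bbb Db Fb Ab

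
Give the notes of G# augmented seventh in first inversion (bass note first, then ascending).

G# augmented seventh = G-sharp–B-sharp–D-double-sharp–F-sharp; first inversion → third (B-sharp) lowest.

B-sharp D-double-sharp F-sharp G-sharp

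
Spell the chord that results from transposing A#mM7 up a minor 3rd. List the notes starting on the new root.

A minor 3rd up from A♯ is C♯, so the new chord is C♯ minor-major seventh.
Root: C♯
Minor 3rd (3rd): E
Perfect 5th (5th): G♯
Major 7th (7th): B♯

C♯ – E – G♯ – B♯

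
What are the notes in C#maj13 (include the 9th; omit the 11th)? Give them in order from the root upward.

Root C#, quality major thirteenth:
Root: C#
Major 3rd (3rd): E#
Perfect 5th (5th): G#
Major 7th (7th): B#
Major 9th (9th): D#
Major 13th (13th): A#

C#  E#  G#  B#  D#  A#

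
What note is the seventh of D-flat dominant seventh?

C-flat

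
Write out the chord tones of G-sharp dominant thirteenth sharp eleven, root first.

G# – B# – D# – F# – A# – C## – E#

G-sharp dominant thirteenth sharp eleven: dominant thirteenth sharp eleven on G#.
root → G#
3rd (major 3rd) → B#
5th (perfect 5th) → D#
7th (minor 7th) → F#
9th (major 9th) → A#
11th (augmented 11th) → C##
13th (major 13th) → E#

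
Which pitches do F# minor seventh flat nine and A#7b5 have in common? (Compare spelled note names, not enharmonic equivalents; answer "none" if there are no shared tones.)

E

F# minor seventh flat nine: F# A C# E G
A#7b5: A# C## E G#
Common to both → E.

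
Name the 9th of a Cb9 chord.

D♭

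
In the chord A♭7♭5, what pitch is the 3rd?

Root of A♭7♭5 = Ab. The 3rd is a major 3rd: Ab up a major 3rd → C.

C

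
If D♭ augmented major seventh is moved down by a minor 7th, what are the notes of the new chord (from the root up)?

Eb, G, B, D

Db down a minor 7th → Eb. New chord: Eb augmented major seventh.
root → Eb
3rd (major 3rd) → G
5th (augmented 5th) → B
7th (major 7th) → D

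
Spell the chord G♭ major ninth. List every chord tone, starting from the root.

Root Gb, quality major ninth:
Gb — root
Bb — major 3rd
Db — perfect 5th
F — major 7th
Ab — major 9th

Gb  Bb  Db  F  Ab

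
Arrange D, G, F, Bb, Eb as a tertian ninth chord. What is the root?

Eb

Stacking in thirds gives Eb – G – Bb – D – F, so Eb is the root — Eb major ninth.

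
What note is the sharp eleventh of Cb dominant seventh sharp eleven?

F

Root of Cb dominant seventh sharp eleven = C-flat. The 11th is an augmented 11th: C-flat up an augmented 11th → F.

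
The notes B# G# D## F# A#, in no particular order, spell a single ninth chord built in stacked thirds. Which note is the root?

G#

Stacking in thirds gives G# – B# – D## – F# – A#, so G# is the root — G# dominant ninth sharp five.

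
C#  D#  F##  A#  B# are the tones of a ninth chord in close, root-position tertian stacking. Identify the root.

B#

Arranged so that each adjacent pair is a third by letter name: B# – D# – F## – A# – C#.
The bottom of that stack, B#, is the root (this is B# minor seventh flat nine).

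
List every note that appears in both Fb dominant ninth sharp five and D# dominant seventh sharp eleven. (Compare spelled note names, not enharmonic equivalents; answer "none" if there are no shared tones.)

Fb dominant ninth sharp five = F-flat, A-flat, C, E-double-flat, G-flat.
D# dominant seventh sharp eleven = D-sharp, F-double-sharp, A-sharp, C-sharp, G-double-sharp.
Shared: none.

none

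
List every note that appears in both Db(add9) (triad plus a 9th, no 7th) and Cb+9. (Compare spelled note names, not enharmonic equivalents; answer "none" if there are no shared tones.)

Db(add9) = Db, F, Ab, Eb.
Cb+9 = Cb, Eb, G, Bbb, Db.
Shared: Db, Eb.

Db – Eb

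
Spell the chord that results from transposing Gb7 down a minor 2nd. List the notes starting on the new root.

Transposed root: G♭ → F (minor 2nd down). So we spell F dominant seventh:
Root: F
Major 3rd (3rd): A
Perfect 5th (5th): C
Minor 7th (7th): E♭

F, A, C, E♭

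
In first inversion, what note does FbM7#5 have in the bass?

Ab

FbM7#5 in root position is Fb–Ab–C–Eb.
First inversion places the third in the bass, which is Ab.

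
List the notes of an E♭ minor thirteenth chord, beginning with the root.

E♭ minor thirteenth is a minor thirteenth built on E-flat.
Root: E-flat
Minor 3rd (3rd): G-flat
Perfect 5th (5th): B-flat
Minor 7th (7th): D-flat
Major 9th (9th): F
Perfect 11th (11th): A-flat
Major 13th (13th): C

E-flat – G-flat – B-flat – D-flat – F – A-flat – C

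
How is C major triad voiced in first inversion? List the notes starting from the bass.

E, G, C

C major triad = C–E–G; first inversion → third (E) lowest.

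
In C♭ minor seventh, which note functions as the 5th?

Root of C♭ minor seventh = Cb. The 5th is a perfect 5th: Cb up a perfect 5th → Gb.

Gb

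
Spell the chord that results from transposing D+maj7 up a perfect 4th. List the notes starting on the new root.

Transposed root: D → G (perfect 4th up). So we spell G augmented major seventh:
Root: G
Major 3rd (3rd): B
Augmented 5th (5th): D♯
Major 7th (7th): F♯

G  B  D♯  F♯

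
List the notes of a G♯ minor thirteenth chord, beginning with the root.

Root G#, quality minor thirteenth:
Root: G#
Minor 3rd (3rd): B
Perfect 5th (5th): D#
Minor 7th (7th): F#
Major 9th (9th): A#
Perfect 11th (11th): C#
Major 13th (13th): E#

G#, B, D#, F#, A#, C#, E#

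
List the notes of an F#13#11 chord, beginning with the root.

F#13#11 is a dominant thirteenth sharp eleven built on F#.
- root: F#
- major 3rd: A#
- perfect 5th: C#
- minor 7th: E
- major 9th: G#
- augmented 11th: B#
- major 13th: D#

F#, A#, C#, E, G#, B#, D#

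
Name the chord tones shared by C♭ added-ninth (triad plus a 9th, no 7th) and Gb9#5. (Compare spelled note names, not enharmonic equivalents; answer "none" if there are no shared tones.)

Gb

C♭ added-ninth: Cb Eb Gb Db
Gb9#5: Gb Bb D Fb Ab
Common to both → Gb.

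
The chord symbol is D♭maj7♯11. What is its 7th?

Root of D♭maj7♯11 = Db. The 7th is a major 7th: Db up a major 7th → C.

C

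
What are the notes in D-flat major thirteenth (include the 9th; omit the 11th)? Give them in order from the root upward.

D♭  F  A♭  C  E♭  B♭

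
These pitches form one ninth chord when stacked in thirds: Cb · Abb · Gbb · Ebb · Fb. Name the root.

Arranged so that each adjacent pair is a third by letter name: Fb – Abb – Cb – Ebb – Gbb.
The bottom of that stack, Fb, is the root (this is Fb minor seventh flat nine).

Fb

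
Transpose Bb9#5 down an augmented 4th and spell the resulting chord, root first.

Fb  Ab  C  Ebb  Gb

An augmented 4th down from Bb is Fb, so the new chord is Fb dominant ninth sharp five.
Fb — root
Ab — major 3rd
C — augmented 5th
Ebb — minor 7th
Gb — major 9th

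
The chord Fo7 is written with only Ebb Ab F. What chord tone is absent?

Cb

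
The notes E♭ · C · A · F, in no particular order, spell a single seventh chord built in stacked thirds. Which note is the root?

F

Arranged so that each adjacent pair is a third by letter name: F – A – C – E♭.
The bottom of that stack, F, is the root (this is F dominant seventh).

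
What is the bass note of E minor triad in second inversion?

B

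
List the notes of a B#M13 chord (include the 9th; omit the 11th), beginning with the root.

B# – D## – F## – A## – C## – G##

B#M13 is a major thirteenth built on B#.
- root: B#
- major 3rd: D##
- perfect 5th: F##
- major 7th: A##
- major 9th: C##
- major 13th: G##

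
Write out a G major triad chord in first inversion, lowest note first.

In root position, G major triad is G–B–D.
First inversion puts the third (B) in the bass.

B  D  G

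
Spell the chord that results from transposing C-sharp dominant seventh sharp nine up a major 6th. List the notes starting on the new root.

C♯ up a major 6th → A♯. New chord: A♯ dominant seventh sharp nine.
A♯ — root
C𝄪 — major 3rd
E♯ — perfect 5th
G♯ — minor 7th
B𝄪 — augmented 9th

A♯ – C𝄪 – E♯ – G♯ – B𝄪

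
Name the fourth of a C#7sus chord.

F#

Root of C#7sus = C#. The 4th is a perfect 4th: C# up a perfect 4th → F#.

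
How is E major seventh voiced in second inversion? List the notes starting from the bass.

B  D-sharp  E  G-sharp

In root position, E major seventh is E–G-sharp–B–D-sharp.
Second inversion puts the fifth (B) in the bass.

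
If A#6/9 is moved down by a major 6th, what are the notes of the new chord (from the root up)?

C#, E#, G#, A#, D#

A# down a major 6th → C#. New chord: C# six-nine.
Root: C#
Major 3rd (3rd): E#
Perfect 5th (5th): G#
Major 6th (6th): A#
Major 9th (9th): D#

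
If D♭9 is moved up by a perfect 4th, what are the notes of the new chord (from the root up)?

A perfect 4th up from Db is Gb, so the new chord is Gb dominant ninth.
Root: Gb
Major 3rd (3rd): Bb
Perfect 5th (5th): Db
Minor 7th (7th): Fb
Major 9th (9th): Ab

Gb – Bb – Db – Fb – Ab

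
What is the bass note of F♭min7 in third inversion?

F♭min7 in root position is Fb–Abb–Cb–Ebb.
Third inversion places the seventh in the bass, which is Ebb.

Ebb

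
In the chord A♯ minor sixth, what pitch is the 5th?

A♯ minor sixth is built on A-sharp; its 5th is a perfect 5th above the root.
A fifth above A uses the letter E, and the perfect 5th above A-sharp is E-sharp.

E-sharp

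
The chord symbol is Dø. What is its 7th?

C

Root of Dø = D. The 7th is a minor 7th: D up a minor 7th → C.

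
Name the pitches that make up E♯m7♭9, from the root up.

E♯m7♭9: minor seventh flat nine on E#.
root → E#
3rd (minor 3rd) → G#
5th (perfect 5th) → B#
7th (minor 7th) → D#
9th (minor 9th) → F#

E#, G#, B#, D#, F#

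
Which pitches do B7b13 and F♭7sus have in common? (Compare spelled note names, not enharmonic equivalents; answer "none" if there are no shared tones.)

none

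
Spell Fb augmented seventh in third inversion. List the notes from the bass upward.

E-double-flat F-flat A-flat C

In root position, Fb augmented seventh is F-flat–A-flat–C–E-double-flat.
Third inversion puts the seventh (E-double-flat) in the bass.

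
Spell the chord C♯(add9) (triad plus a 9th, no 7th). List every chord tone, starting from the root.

Root C#, quality added-ninth:
C# — root
E# — major 3rd
G# — perfect 5th
D# — major 9th

C#, E#, G#, D#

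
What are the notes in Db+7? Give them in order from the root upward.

D♭  F  A  C♭

Db+7 is an augmented seventh built on D♭.
Root: D♭
Major 3rd (3rd): F
Augmented 5th (5th): A
Minor 7th (7th): C♭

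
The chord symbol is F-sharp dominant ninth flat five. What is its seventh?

E

Root of F-sharp dominant ninth flat five = F-sharp. The 7th is a minor 7th: F-sharp up a minor 7th → E.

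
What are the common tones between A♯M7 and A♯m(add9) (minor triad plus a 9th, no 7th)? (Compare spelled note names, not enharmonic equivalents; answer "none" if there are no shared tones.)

A♯M7 = A#, C##, E#, G##.
A♯m(add9) = A#, C#, E#, B#.
Shared: A#, E#.

A# – E#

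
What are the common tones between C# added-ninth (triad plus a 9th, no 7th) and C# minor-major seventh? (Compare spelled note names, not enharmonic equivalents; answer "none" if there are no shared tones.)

C# added-ninth: C-sharp E-sharp G-sharp D-sharp
C# minor-major seventh: C-sharp E G-sharp B-sharp
Common to both → C-sharp, G-sharp.

C-sharp – G-sharp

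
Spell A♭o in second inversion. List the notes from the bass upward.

Ebb Ab Cb

A♭o = Ab–Cb–Ebb; second inversion → fifth (Ebb) lowest.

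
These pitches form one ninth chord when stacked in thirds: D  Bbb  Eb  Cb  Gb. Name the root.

Cb

Arranged so that each adjacent pair is a third by letter name: Cb – Eb – Gb – Bbb – D.
The bottom of that stack, Cb, is the root (this is Cb dominant seventh sharp nine).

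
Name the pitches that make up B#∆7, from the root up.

Root B#, quality major seventh:
Root: B#
Major 3rd (3rd): D##
Perfect 5th (5th): F##
Major 7th (7th): A##

B# – D## – F## – A##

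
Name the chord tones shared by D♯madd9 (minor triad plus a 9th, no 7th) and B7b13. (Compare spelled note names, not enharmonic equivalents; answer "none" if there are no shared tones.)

D# – F#

D♯madd9: D# F# A# E#
B7b13: B D# F# A G
Common to both → D#, F#.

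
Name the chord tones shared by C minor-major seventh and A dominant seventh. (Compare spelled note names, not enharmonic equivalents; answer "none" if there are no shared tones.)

C minor-major seventh: C E-flat G B
A dominant seventh: A C-sharp E G
Common to both → G.

G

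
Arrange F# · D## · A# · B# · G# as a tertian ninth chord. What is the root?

Arranged so that each adjacent pair is a third by letter name: G# – B# – D## – F# – A#.
The bottom of that stack, G#, is the root (this is G# dominant ninth sharp five).

G#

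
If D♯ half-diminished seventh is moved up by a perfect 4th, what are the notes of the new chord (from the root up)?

D# up a perfect 4th → G#. New chord: G# half-diminished seventh.
G# — root
B — minor 3rd
D — diminished 5th
F# — minor 7th

G# B D F#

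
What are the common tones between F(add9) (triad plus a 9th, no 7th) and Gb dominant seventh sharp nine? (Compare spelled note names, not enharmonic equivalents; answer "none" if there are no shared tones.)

F(add9): F A C G
Gb dominant seventh sharp nine: Gb Bb Db Fb A
Common to both → A.

A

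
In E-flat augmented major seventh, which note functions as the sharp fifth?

E-flat augmented major seventh is built on Eb; its 5th is an augmented 5th above the root.
A fifth above E uses the letter B, and the augmented 5th above Eb is B.

B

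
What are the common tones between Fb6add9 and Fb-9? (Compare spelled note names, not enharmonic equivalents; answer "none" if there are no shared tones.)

F♭ – C♭ – G♭

Fb6add9: F♭ A♭ C♭ D♭ G♭
Fb-9: F♭ A𝄫 C♭ E𝄫 G♭
Common to both → F♭, C♭, G♭.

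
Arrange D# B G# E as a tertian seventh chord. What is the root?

Arranged so that each adjacent pair is a third by letter name: E – G# – B – D#.
The bottom of that stack, E, is the root (this is E major seventh).

E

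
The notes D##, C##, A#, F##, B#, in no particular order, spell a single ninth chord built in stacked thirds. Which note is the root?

B#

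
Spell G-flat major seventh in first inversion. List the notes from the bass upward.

Bb, Db, F, Gb

G-flat major seventh = Gb–Bb–Db–F; first inversion → third (Bb) lowest.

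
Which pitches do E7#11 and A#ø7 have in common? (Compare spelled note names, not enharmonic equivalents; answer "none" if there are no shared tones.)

E7#11: E G♯ B D A♯
A#ø7: A♯ C♯ E G♯
Common to both → E, G♯, A♯.

E, G♯, A♯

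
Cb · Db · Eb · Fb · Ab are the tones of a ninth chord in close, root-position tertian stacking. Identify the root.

Stacking in thirds gives Db – Fb – Ab – Cb – Eb, so Db is the root — Db minor ninth.

Db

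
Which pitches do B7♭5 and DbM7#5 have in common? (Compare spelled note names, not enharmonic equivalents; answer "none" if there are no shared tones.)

F, A

B7♭5: B D# F A
DbM7#5: Db F A C
Common to both → F, A.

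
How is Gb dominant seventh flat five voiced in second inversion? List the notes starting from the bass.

In root position, Gb dominant seventh flat five is Gb–Bb–Dbb–Fb.
Second inversion puts the fifth (Dbb) in the bass.

Dbb, Fb, Gb, Bb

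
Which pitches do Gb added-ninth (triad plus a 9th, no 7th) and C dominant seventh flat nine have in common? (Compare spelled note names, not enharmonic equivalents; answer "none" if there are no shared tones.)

B-flat, D-flat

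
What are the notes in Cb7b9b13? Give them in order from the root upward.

Cb7b9b13: dominant seventh flat nine flat thirteen on Cb.
- root: Cb
- major 3rd: Eb
- perfect 5th: Gb
- minor 7th: Bbb
- minor 9th: Dbb
- minor 13th: Abb

Cb, Eb, Gb, Bbb, Dbb, Abb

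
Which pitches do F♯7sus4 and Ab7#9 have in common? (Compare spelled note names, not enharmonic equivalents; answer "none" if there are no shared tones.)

F♯7sus4: F# B C# E
Ab7#9: Ab C Eb Gb B
Common to both → B.

B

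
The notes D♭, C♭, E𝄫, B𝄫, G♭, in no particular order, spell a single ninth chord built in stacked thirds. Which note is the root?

C♭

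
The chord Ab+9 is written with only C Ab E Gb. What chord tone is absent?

Bb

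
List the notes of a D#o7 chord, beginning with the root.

D# – F# – A – C

Root D#, quality diminished seventh:
- root: D#
- minor 3rd: F#
- diminished 5th: A
- diminished 7th: C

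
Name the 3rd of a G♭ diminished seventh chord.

Bbb

Root of G♭ diminished seventh = Gb. The 3rd is a minor 3rd: Gb up a minor 3rd → Bbb.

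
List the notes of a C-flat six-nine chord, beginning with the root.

Cb, Eb, Gb, Ab, Db

C-flat six-nine: six-nine on Cb.
- root: Cb
- major 3rd: Eb
- perfect 5th: Gb
- major 6th: Ab
- major 9th: Db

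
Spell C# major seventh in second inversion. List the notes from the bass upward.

G-sharp, B-sharp, C-sharp, E-sharp

C# major seventh = C-sharp–E-sharp–G-sharp–B-sharp; second inversion → fifth (G-sharp) lowest.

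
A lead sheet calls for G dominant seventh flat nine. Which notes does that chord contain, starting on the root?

G dominant seventh flat nine is a dominant seventh flat nine built on G.
- root: G
- major 3rd: B
- perfect 5th: D
- minor 7th: F
- minor 9th: A-flat

G  B  D  F  A-flat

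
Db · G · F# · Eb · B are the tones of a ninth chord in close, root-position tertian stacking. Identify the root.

Eb

Stacking in thirds gives Eb – G – B – Db – F#, so Eb is the root — Eb dominant seventh sharp nine sharp five.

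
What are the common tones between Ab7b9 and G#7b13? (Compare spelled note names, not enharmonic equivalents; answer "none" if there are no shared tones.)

none

Ab7b9 = Ab, C, Eb, Gb, Bbb.
G#7b13 = G#, B#, D#, F#, E.
Shared: none.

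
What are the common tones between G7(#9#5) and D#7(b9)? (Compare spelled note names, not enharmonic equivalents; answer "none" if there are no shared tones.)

D#, A#

G7(#9#5): G B D# F A#
D#7(b9): D# F## A# C# E
Common to both → D#, A#.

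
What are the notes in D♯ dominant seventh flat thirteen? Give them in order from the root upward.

D♯, F𝄪, A♯, C♯, B

D♯ dominant seventh flat thirteen: dominant seventh flat thirteen on D♯.
Root: D♯
Major 3rd (3rd): F𝄪
Perfect 5th (5th): A♯
Minor 7th (7th): C♯
Minor 13th (13th): B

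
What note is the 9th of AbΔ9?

Bb

Root of AbΔ9 = Ab. The 9th is a major 9th: Ab up a major 9th → Bb.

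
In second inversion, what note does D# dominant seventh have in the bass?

D# dominant seventh in root position is D-sharp–F-double-sharp–A-sharp–C-sharp.
Second inversion places the fifth in the bass, which is A-sharp.

A-sharp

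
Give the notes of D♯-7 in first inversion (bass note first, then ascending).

In root position, D♯-7 is D#–F#–A#–C#.
First inversion puts the third (F#) in the bass.

F#, A#, C#, D#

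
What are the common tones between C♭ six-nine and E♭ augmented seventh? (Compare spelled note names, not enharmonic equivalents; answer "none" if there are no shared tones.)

E-flat, D-flat

C♭ six-nine: C-flat E-flat G-flat A-flat D-flat
E♭ augmented seventh: E-flat G B D-flat
Common to both → E-flat, D-flat.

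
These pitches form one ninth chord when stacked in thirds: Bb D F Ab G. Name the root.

G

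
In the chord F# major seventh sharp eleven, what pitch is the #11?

Root of F# major seventh sharp eleven = F#. The 11th is an augmented 11th: F# up an augmented 11th → B#.

B#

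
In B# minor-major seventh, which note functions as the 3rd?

Root of B# minor-major seventh = B#. The 3rd is a minor 3rd: B# up a minor 3rd → D#.

D#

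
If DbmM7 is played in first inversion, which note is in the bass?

DbmM7 in root position is Db–Fb–Ab–C.
First inversion places the third in the bass, which is Fb.

Fb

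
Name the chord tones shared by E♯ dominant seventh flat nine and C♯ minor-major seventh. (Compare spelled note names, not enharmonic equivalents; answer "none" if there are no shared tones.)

E♯ dominant seventh flat nine: E-sharp G-double-sharp B-sharp D-sharp F-sharp
C♯ minor-major seventh: C-sharp E G-sharp B-sharp
Common to both → B-sharp.

B-sharp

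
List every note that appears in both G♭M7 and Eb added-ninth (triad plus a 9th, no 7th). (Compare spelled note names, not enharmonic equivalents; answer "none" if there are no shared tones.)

G♭M7: Gb Bb Db F
Eb added-ninth: Eb G Bb F
Common to both → Bb, F.

Bb, F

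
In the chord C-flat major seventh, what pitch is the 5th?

G-flat

Root of C-flat major seventh = C-flat. The 5th is a perfect 5th: C-flat up a perfect 5th → G-flat.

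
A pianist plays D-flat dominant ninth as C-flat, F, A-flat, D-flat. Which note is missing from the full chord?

The full D-flat dominant ninth chord is D-flat, F, A-flat, C-flat, E-flat.
Comparing with the voicing, the major 9th (9th) — E-flat — is absent.

E-flat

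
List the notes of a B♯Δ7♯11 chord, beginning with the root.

B#  D##  F##  A##  E##

B♯Δ7♯11 is a major seventh sharp eleven built on B#.
Root: B#
Major 3rd (3rd): D##
Perfect 5th (5th): F##
Major 7th (7th): A##
Augmented 11th (11th): E##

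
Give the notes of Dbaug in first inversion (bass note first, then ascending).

F A Db

In root position, Dbaug is Db–F–A.
First inversion puts the third (F) in the bass.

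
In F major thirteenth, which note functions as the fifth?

C

Root of F major thirteenth = F. The 5th is a perfect 5th: F up a perfect 5th → C.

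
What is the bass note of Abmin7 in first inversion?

Abmin7 = Ab–Cb–Eb–Gb. First inversion → third in the bass = Cb.

Cb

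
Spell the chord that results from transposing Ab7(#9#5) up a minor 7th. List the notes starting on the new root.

Gb Bb D Fb A

Transposed root: Ab → Gb (minor 7th up). So we spell Gb dominant seventh sharp nine sharp five:
Root: Gb
Major 3rd (3rd): Bb
Augmented 5th (5th): D
Minor 7th (7th): Fb
Augmented 9th (9th): A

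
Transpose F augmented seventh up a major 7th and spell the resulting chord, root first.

E  G#  B#  D

Transposed root: F → E (major 7th up). So we spell E augmented seventh:
E — root
G# — major 3rd
B# — augmented 5th
D — minor 7th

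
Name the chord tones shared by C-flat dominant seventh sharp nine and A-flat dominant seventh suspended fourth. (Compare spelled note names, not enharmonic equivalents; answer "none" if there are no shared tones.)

E-flat, G-flat

C-flat dominant seventh sharp nine = C-flat, E-flat, G-flat, B-double-flat, D.
A-flat dominant seventh suspended fourth = A-flat, D-flat, E-flat, G-flat.
Shared: E-flat, G-flat.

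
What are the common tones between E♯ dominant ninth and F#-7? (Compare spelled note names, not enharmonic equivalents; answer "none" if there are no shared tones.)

E♯ dominant ninth: E# G## B# D# F##
F#-7: F# A C# E
Common to both → none.

none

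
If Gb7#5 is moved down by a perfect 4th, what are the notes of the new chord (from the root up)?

Db F A Cb

Gb down a perfect 4th → Db. New chord: Db augmented seventh.
Root: Db
Major 3rd (3rd): F
Augmented 5th (5th): A
Minor 7th (7th): Cb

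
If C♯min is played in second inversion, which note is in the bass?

C♯min = C#–E–G#. Second inversion → fifth in the bass = G#.

G#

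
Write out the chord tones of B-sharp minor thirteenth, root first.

B-sharp minor thirteenth is a minor thirteenth built on B-sharp.
B-sharp — root
D-sharp — minor 3rd
F-double-sharp — perfect 5th
A-sharp — minor 7th
C-double-sharp — major 9th
E-sharp — perfect 11th
G-double-sharp — major 13th

B-sharp  D-sharp  F-double-sharp  A-sharp  C-double-sharp  E-sharp  G-double-sharp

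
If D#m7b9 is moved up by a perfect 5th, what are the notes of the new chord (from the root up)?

A♯ – C♯ – E♯ – G♯ – B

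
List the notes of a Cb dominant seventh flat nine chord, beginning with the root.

Cb dominant seventh flat nine is a dominant seventh flat nine built on C-flat.
root → C-flat
3rd (major 3rd) → E-flat
5th (perfect 5th) → G-flat
7th (minor 7th) → B-double-flat
9th (minor 9th) → D-double-flat

C-flat, E-flat, G-flat, B-double-flat, D-double-flat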